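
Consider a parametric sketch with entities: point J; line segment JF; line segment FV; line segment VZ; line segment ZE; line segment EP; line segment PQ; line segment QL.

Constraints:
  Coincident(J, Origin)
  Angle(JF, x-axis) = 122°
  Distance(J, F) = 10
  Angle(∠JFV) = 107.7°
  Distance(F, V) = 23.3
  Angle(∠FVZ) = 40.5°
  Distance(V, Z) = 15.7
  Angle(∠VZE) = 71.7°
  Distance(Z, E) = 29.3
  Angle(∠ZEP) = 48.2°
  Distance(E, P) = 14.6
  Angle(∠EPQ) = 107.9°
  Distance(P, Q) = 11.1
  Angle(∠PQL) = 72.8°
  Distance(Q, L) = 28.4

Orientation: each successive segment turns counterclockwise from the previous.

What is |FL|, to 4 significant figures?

16.61

∠EPQ = 107.9° gives PQ at -74.00° from the x-axis; with |PQ| = 11.1, Q = (-18.82, 6.003). ∠PQL = 72.8° gives QL at 33.20° from the x-axis; with |QL| = 28.4, L = (4.942, 21.55). Then |FL| = |L − F| = 16.61.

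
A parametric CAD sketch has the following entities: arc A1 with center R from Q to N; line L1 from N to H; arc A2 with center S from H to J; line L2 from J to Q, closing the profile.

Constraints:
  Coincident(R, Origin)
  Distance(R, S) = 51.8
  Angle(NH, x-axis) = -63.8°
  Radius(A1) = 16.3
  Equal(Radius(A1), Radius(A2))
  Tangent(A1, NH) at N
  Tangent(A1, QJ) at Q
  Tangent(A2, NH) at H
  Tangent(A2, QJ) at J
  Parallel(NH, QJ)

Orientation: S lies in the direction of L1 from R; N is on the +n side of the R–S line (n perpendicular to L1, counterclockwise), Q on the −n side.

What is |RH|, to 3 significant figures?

54.3

The slot axis is L1's direction at -63.8°, so u = (cos -63.8°, sin -63.8°) = (0.442, -0.897) and n = (−sin -63.8°, cos -63.8°) = (0.897, 0.442). R is at the origin and S lies 51.8 along u from R, so S = 51.8·u = (22.9, -46.5). Tangency of A1 to both parallel lines with radius 16.3 puts N and Q at R ± 16.3·n: N = (14.6, 7.20), Q = (-14.6, -7.20). Equal radii place H and J the same way about S: H = S + 16.3·n = (37.5, -39.3), J = S − 16.3·n = (8.24, -53.7). Then |RH| = |H − R| = 54.3.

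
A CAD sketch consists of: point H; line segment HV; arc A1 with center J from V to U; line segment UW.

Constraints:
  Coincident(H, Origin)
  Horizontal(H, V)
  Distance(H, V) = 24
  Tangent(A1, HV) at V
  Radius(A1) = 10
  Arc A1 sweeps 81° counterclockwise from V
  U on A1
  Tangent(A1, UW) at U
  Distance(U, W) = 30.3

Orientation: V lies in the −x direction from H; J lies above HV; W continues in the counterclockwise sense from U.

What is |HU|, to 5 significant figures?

16.451

Since A1 is tangent to HV there, JV ⟂ HV, so J = V + (0, 10) = (-24.000, 10.000). On A1, V sits at bearing -90° from J; an 81° counterclockwise sweep puts U at bearing -9°, so U = J + 10.0·(cos -9°, sin -9°) = (-14.123, 8.4357). Then |HU| = |U − H| = 16.451.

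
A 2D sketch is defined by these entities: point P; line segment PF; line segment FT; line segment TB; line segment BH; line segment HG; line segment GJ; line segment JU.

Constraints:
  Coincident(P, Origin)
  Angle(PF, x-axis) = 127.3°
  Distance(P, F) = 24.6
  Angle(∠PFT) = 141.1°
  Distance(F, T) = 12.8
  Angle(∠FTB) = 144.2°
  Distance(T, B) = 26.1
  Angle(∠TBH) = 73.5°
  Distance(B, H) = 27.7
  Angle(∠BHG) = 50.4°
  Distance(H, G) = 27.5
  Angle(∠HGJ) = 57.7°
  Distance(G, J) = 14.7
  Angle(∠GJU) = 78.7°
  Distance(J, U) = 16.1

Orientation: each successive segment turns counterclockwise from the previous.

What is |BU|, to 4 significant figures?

22.23

P is at the origin; PF runs at 127.3° with length 24.6, so F = (-14.91, 19.57). ∠PFT = 141.1° gives FT at 166.2° from the x-axis; with |FT| = 12.8, T = (-27.34, 22.62). ∠FTB = 144.2° gives TB at -158.0° from the x-axis; with |TB| = 26.1, B = (-51.54, 12.84). ∠TBH = 73.5° gives BH at -51.50° from the x-axis; with |BH| = 27.7, H = (-34.29, -8.834). ∠BHG = 50.4° gives HG at 78.10° from the x-axis; with |HG| = 27.5, G = (-28.62, 18.08). ∠HGJ = 57.7° gives GJ at -159.6° from the x-axis; with |GJ| = 14.7, J = (-42.40, 12.95). ∠GJU = 78.7° gives JU at -58.30° from the x-axis; with |JU| = 16.1, U = (-33.94, -0.7467). Then |BU| = |U − B| = 22.23.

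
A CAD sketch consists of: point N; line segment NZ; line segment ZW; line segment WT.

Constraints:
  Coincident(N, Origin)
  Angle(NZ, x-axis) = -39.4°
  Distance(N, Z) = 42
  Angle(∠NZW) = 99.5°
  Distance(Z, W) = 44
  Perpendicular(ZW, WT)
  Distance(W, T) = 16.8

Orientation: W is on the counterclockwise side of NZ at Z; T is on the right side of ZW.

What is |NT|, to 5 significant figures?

77.357

∠NZW = 99.5°, so ZW runs at -39.4° + (180° − 99.5°) = 41.100° from the x-axis; with |ZW| = 44.0, W = Z + 44.0·(cos 41.100°, sin 41.100°) = (65.612, 2.2658). ZW ⟂ WT; with |WT| = 16.8 on the right of ZW, T = W + 16.8·(0.65738, -0.75356) = (76.656, -10.394). Then |NT| = |T − N| = 77.357.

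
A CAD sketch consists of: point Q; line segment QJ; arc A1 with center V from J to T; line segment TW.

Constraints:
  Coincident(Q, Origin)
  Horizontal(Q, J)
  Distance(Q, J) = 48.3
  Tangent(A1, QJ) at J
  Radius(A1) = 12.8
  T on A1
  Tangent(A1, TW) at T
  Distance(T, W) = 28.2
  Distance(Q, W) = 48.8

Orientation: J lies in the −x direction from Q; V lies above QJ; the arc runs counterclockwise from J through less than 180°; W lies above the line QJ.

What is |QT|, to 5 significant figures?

37.211

Checks: ∠(VJ, JQ) = 90.00° ✓; |VT| = 12.80 ✓; ∠(VT, TW) = 90.00° ✓; |TW| = 28.20 ✓; |QW| = 48.80 ✓.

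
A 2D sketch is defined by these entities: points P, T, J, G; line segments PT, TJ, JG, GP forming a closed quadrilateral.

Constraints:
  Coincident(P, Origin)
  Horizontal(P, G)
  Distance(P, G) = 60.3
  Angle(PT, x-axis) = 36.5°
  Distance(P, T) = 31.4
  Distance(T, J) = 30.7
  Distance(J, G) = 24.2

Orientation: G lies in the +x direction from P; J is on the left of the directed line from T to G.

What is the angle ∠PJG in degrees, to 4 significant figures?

78.25°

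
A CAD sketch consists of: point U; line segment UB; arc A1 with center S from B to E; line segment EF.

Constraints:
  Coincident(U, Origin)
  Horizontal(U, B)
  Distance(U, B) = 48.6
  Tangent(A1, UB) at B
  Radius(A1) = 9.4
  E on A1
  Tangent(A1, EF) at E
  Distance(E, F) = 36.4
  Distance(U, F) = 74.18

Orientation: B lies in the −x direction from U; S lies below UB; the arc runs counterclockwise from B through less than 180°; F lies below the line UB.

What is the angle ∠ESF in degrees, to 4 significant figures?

75.52°

U is at the origin; UB is horizontal with |UB| = 48.6 and B on the −x side, so B = (-48.60, 0.000). A1 meets UB tangentially, so SB is at right angles to UB, so S = B + (0, -9.4) = (-48.60, -9.400). Since SE ⟂ EF (tangency), |SF| = √(9.4² + 36.4²) = 37.59 regardless of where E sits on A1. So F lies on both circle(U, 74.18) and circle(S, 37.59); the below-UB intersection is F = (-58.44, -45.68). E is the foot of the tangent from F: E = (-58.00, -9.285).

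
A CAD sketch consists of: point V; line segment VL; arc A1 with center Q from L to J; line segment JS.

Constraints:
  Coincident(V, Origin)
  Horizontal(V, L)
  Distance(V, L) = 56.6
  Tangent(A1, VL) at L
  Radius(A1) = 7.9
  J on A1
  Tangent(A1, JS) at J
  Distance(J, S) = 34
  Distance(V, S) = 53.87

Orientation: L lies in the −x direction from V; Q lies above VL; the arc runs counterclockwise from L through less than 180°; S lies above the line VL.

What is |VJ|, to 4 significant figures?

49.40

V is at the origin; V and L share the same y with |VL| = 56.6 and L on the −x side, so L = (-56.60, 0.000). Since A1 is tangent to VL there, QL ⟂ VL, so Q = L + (0, 7.9) = (-56.60, 7.900). Since QJ ⟂ JS (tangency), |QS| = √(7.9² + 34.0²) = 34.91 regardless of where J sits on A1. So S lies on both circle(V, 53.87) and circle(Q, 34.91); the above-VL intersection is S = (-38.46, 37.72). J is the foot of the tangent from S: J = (-49.10, 5.428).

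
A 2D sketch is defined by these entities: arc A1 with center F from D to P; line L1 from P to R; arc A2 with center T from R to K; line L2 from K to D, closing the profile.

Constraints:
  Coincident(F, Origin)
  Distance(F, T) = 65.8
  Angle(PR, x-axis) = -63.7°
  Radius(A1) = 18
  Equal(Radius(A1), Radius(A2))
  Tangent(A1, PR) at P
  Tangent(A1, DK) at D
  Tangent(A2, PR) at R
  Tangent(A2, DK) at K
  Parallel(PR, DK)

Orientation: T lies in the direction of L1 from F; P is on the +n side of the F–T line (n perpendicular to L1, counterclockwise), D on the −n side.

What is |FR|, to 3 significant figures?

68.2

Tangency of A1 to both parallel lines with radius 18.0 puts P and D at F ± 18.0·n: P = (16.1, 7.98), D = (-16.1, -7.98). Equal radii place R and K the same way about T: R = T + 18.0·n = (45.3, -51.0), K = T − 18.0·n = (13.0, -67.0). Then |FR| = |R − F| = 68.2.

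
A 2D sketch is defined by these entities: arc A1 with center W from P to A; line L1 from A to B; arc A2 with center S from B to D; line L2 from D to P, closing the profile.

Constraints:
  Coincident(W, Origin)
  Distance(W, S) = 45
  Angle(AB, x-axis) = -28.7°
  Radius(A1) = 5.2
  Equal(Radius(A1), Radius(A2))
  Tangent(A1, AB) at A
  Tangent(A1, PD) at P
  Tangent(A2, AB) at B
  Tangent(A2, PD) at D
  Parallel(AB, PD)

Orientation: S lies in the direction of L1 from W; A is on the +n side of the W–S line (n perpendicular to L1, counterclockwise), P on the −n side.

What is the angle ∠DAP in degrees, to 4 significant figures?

76.99°

The slot axis is L1's direction at -28.7°, so u = (cos -28.7°, sin -28.7°) = (0.8771, -0.4802) and n = (−sin -28.7°, cos -28.7°) = (0.4802, 0.8771). W is at the origin and S lies 45.0 along u from W, so S = 45.0·u = (39.47, -21.61). Tangency of A1 to both parallel lines with radius 5.2 puts A and P at W ± 5.2·n: A = (2.497, 4.561), P = (-2.497, -4.561). Equal radii place B and D the same way about S: B = S + 5.2·n = (41.97, -17.05), D = S − 5.2·n = (36.97, -26.17). Then cos ∠DAP = AD·AP / (|AD||AP|), giving 76.99°.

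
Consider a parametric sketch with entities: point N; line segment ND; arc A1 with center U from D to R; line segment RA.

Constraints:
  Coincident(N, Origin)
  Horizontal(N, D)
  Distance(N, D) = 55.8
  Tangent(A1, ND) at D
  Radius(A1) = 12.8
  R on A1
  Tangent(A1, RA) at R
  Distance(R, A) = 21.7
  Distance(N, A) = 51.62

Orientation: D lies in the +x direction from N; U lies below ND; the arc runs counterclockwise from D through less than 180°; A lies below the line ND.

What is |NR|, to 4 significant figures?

44.51

N is at the origin; N and D share the same y with |ND| = 55.8 and D on the +x side, so D = (55.80, 0.000). A1 meets ND tangentially, so UD is at right angles to ND, so U = D + (0, -12.8) = (55.80, -12.80). Since UR ⟂ RA (tangency), |UA| = √(12.8² + 21.7²) = 25.19 regardless of where R sits on A1. So A lies on both circle(N, 51.62) and circle(U, 25.19); the below-ND intersection is A = (40.10, -32.50). R is the foot of the tangent from A: R = (43.12, -11.02).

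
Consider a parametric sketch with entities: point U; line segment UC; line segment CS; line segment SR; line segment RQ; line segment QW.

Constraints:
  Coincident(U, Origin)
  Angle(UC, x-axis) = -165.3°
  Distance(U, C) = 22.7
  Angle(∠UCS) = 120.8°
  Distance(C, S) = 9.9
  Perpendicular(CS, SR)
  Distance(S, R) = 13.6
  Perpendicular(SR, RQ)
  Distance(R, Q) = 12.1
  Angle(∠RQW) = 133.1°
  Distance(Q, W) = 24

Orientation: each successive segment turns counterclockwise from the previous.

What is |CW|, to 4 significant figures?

19.01

U is at the origin; UC runs at -165.3° with length 22.7, so C = (-21.96, -5.760). ∠UCS = 120.8° gives CS at -106.1° from the x-axis; with |CS| = 9.9, S = (-24.70, -15.27). The perpendicularity gives SR at right angles to CS, so SR runs at -16.10°; with |SR| = 13.6, R = (-11.64, -19.04). SR is perpendicular to RQ, so RQ runs at 73.90°; with |RQ| = 12.1, Q = (-8.280, -7.418). ∠RQW = 133.1° gives QW at 120.8° from the x-axis; with |QW| = 24.0, W = (-20.57, 13.20). Then |CW| = |W − C| = 19.01.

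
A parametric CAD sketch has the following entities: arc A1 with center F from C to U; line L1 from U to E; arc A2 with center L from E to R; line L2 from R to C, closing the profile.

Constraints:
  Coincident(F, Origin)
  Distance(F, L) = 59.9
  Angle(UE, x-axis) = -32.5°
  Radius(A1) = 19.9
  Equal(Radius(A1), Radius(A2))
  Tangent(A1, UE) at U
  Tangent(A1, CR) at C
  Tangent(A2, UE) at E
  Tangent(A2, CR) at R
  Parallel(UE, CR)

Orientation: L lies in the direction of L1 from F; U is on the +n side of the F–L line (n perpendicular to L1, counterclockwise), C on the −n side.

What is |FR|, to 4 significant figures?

63.12

The slot axis is L1's direction at -32.5°, so u = (cos -32.5°, sin -32.5°) = (0.8434, -0.5373) and n = (−sin -32.5°, cos -32.5°) = (0.5373, 0.8434). F is at the origin and L lies 59.9 along u from F, so L = 59.9·u = (50.52, -32.18). Tangency of A1 to both parallel lines with radius 19.9 puts U and C at F ± 19.9·n: U = (10.69, 16.78), C = (-10.69, -16.78). Equal radii place E and R the same way about L: E = L + 19.9·n = (61.21, -15.40), R = L − 19.9·n = (39.83, -48.97). Then |FR| = |R − F| = 63.12.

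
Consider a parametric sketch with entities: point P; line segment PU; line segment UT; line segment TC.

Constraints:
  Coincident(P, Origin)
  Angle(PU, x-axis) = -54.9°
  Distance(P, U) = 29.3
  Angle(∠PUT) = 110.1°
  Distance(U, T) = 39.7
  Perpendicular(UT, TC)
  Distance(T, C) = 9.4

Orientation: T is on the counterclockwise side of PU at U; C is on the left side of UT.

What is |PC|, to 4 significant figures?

52.96

P is at the origin; PU runs at -54.9° with length 29.3, so U = 29.3·(cos -54.9°, sin -54.9°) = (16.85, -23.97). ∠PUT = 110.1°, so UT runs at -54.9° + (180° − 110.1°) = 15.00° from the x-axis; with |UT| = 39.7, T = U + 39.7·(cos 15.00°, sin 15.00°) = (55.19, -13.70). UT ⟂ TC; with |TC| = 9.4 on the left of UT, C = T + 9.4·(-0.2588, 0.9659) = (52.76, -4.617). Then |PC| = |C − P| = 52.96.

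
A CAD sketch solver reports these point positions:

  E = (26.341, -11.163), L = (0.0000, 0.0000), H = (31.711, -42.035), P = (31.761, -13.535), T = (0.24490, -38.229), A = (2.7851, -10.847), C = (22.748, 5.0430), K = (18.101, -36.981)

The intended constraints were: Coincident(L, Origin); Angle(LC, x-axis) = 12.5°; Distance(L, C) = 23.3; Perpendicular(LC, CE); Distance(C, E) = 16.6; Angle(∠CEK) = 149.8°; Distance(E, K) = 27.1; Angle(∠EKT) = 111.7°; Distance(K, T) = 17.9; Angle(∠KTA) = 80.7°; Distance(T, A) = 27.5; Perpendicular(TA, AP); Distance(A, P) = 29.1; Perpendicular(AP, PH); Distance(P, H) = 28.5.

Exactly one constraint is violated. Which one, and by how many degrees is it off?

Perpendicular(AP, PH) — off by 5.20°.

L = (0.00, 0.00) ✓; LC at 12.50° ✓; |LC| = 23.30 ✓; ∠(LC, CE) = 90.00° ✓; |CE| = 16.60 ✓; ∠CEK = 149.8° ✓; |EK| = 27.10 ✓; ∠EKT = 111.7° ✓; |KT| = 17.90 ✓; ∠KTA = 80.70° ✓; |TA| = 27.50 ✓; ∠(TA, AP) = 90.00° ✓; |AP| = 29.10 ✓; ∠(AP, PH) = 84.80° ✗; |PH| = 28.50 ✓.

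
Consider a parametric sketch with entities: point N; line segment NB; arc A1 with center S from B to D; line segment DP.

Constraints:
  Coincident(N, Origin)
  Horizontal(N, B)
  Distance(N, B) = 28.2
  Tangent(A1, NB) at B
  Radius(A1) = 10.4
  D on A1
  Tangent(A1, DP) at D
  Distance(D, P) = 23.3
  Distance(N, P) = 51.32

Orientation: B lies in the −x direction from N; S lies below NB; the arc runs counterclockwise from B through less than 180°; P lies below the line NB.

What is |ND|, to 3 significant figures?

40.0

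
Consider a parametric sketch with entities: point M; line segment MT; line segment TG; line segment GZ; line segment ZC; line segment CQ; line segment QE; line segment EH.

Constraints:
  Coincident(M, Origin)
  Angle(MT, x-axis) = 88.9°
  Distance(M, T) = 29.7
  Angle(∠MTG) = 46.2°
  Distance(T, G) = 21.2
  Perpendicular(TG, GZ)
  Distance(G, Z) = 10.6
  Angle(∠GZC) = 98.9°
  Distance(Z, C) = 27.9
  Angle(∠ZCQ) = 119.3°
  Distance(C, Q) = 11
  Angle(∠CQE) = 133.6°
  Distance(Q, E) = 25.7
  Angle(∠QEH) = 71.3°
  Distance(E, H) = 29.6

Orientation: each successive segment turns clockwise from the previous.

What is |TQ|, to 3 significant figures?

14.6

M is at the origin; MT runs at 88.9° with length 29.7, so T = (0.570, 29.7). ∠MTG = 46.2° gives TG at -44.9° from the x-axis; with |TG| = 21.2, G = (15.6, 14.7). TG ⟂ GZ, so GZ runs at -135°; with |GZ| = 10.6, Z = (8.10, 7.22). ∠GZC = 98.9° gives ZC at 144° from the x-axis; with |ZC| = 27.9, C = (-14.5, 23.6). ∠ZCQ = 119.3° gives CQ at 83.3° from the x-axis; with |CQ| = 11.0, Q = (-13.2, 34.5). Then |TQ| = |Q − T| = 14.6.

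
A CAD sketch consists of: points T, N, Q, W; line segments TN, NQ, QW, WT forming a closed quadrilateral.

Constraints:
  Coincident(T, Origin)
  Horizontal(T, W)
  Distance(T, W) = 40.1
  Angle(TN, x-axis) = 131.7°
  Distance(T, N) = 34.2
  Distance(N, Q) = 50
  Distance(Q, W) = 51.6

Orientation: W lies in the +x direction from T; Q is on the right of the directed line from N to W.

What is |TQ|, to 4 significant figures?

22.80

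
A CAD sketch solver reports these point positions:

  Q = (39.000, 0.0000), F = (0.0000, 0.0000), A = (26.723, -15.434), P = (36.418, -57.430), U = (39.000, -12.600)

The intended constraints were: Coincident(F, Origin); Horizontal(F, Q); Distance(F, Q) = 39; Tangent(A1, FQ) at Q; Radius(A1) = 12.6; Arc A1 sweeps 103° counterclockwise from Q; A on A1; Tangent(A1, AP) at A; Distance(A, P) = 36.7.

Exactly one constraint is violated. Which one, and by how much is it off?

Distance(A, P) = 36.7 — off by 6.40.

F = (0.00, 0.00) ✓; F.y = 0.00, Q.y = 0.00 ✓; |FQ| = 39.00 ✓; ∠(UQ, QF) = 90.00° ✓; |UQ| = 12.60 ✓; bearing(U→A) − bearing(U→Q) = 103.0° ✓; |UA| = 12.60 ✓; ∠(UA, AP) = 90.00° ✓; |AP| = 43.10 ✗.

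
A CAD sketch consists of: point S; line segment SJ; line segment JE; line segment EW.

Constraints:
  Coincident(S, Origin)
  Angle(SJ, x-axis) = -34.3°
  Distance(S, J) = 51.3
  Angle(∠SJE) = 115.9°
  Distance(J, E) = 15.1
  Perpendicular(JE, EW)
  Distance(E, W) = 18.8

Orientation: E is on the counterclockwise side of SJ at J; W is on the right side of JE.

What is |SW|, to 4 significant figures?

75.00

∠SJE = 115.9°, so JE runs at -34.3° + (180° − 115.9°) = 29.80° from the x-axis; with |JE| = 15.1, E = J + 15.1·(cos 29.80°, sin 29.80°) = (55.48, -21.40). JE ⟂ EW; with |EW| = 18.8 on the right of JE, W = E + 18.8·(0.4970, -0.8678) = (64.83, -37.72). Then |SW| = |W − S| = 75.00.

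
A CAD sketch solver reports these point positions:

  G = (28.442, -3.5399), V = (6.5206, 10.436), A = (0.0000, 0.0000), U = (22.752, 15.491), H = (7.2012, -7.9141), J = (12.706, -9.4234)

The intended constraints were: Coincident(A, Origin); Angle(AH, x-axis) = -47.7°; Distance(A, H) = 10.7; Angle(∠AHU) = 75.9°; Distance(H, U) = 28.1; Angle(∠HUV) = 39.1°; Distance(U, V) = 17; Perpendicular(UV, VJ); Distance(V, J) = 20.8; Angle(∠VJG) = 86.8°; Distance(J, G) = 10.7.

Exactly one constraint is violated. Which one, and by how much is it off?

Distance(J, G) = 10.7 — off by 6.10.

A = (0.00, 0.00) ✓; AH at -47.70° ✓; |AH| = 10.70 ✓; ∠AHU = 75.90° ✓; |HU| = 28.10 ✓; ∠HUV = 39.10° ✓; |UV| = 17.00 ✓; ∠(UV, VJ) = 90.00° ✓; |VJ| = 20.80 ✓; ∠VJG = 86.80° ✓; |JG| = 16.80 ✗.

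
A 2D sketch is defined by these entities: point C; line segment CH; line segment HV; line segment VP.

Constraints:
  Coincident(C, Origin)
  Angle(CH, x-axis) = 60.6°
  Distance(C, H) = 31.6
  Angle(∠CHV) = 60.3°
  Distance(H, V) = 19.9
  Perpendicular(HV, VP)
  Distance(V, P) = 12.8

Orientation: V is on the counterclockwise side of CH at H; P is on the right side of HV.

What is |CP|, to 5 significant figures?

40.472

C is at the origin; CH runs at 60.6° with length 31.6, so H = 31.6·(cos 60.6°, sin 60.6°) = (15.513, 27.530). ∠CHV = 60.3°, so HV runs at 60.6° + (180° − 60.3°) = 180.30° from the x-axis; with |HV| = 19.9, V = H + 19.9·(cos 180.30°, sin 180.30°) = (-4.3872, 27.426). HV ⟂ VP; with |VP| = 12.8 on the right of HV, P = V + 12.8·(-0.0052360, 0.99999) = (-4.4542, 40.226). Then |CP| = |P − C| = 40.472.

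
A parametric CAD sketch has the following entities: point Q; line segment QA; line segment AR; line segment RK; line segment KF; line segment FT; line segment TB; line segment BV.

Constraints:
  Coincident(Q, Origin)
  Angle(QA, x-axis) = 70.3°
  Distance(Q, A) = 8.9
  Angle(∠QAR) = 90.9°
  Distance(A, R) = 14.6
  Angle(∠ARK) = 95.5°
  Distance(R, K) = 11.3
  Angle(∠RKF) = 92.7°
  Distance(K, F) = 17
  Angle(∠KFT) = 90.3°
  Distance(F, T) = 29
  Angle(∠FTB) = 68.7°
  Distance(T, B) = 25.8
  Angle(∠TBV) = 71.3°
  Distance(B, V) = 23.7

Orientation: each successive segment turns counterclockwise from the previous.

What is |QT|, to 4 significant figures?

24.49

Q is at the origin; QA runs at 70.3° with length 8.9, so A = (3.000, 8.379). ∠QAR = 90.9° gives AR at 159.4° from the x-axis; with |AR| = 14.6, R = (-10.67, 13.52). ∠ARK = 95.5° gives RK at -116.1° from the x-axis; with |RK| = 11.3, K = (-15.64, 3.368). ∠RKF = 92.7° gives KF at -28.80° from the x-axis; with |KF| = 17.0, F = (-0.7404, -4.822). ∠KFT = 90.3° gives FT at 60.90° from the x-axis; with |FT| = 29.0, T = (13.36, 20.52). Then |QT| = |T − Q| = 24.49.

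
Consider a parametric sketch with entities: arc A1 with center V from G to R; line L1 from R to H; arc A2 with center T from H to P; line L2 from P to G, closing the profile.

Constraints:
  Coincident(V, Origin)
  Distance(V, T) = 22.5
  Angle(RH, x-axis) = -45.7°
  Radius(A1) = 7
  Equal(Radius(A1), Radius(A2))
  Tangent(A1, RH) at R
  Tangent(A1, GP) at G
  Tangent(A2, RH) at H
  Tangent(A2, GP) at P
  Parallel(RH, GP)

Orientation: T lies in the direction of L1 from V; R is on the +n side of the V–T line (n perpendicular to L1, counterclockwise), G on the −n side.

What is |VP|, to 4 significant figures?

23.56

The slot axis is L1's direction at -45.7°, so u = (cos -45.7°, sin -45.7°) = (0.6984, -0.7157) and n = (−sin -45.7°, cos -45.7°) = (0.7157, 0.6984). V is at the origin and T lies 22.5 along u from V, so T = 22.5·u = (15.71, -16.10). Tangency of A1 to both parallel lines with radius 7.0 puts R and G at V ± 7.0·n: R = (5.010, 4.889), G = (-5.010, -4.889). Equal radii place H and P the same way about T: H = T + 7.0·n = (20.72, -11.21), P = T − 7.0·n = (10.70, -20.99). Then |VP| = |P − V| = 23.56.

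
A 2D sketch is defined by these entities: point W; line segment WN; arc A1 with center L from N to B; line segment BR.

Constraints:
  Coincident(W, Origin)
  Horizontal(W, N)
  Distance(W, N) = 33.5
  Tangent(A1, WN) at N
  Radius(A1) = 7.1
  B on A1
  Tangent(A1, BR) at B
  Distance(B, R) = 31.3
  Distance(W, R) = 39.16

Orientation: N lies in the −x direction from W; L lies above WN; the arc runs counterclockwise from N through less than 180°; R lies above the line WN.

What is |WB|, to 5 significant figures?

27.177

W is at the origin; WN is horizontal with |WN| = 33.5 and N on the −x side, so N = (-33.500, 0.0000). A1 meets WN tangentially, so LN is at right angles to WN, so L = N + (0, 7.1) = (-33.500, 7.1000). Since LB ⟂ BR (tangency), |LR| = √(7.1² + 31.3²) = 32.095 regardless of where B sits on A1. So R lies on both circle(W, 39.16) and circle(L, 32.095); the above-WN intersection is R = (-17.602, 34.981). B is the foot of the tangent from R: B = (-26.707, 5.0346).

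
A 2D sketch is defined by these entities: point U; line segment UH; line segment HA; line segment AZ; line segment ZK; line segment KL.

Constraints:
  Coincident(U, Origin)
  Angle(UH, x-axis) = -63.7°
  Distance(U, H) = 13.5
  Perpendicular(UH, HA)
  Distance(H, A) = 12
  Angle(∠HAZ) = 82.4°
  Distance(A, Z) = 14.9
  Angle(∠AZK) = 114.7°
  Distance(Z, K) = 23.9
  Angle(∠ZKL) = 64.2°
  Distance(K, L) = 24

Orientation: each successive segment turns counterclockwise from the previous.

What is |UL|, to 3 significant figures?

18.0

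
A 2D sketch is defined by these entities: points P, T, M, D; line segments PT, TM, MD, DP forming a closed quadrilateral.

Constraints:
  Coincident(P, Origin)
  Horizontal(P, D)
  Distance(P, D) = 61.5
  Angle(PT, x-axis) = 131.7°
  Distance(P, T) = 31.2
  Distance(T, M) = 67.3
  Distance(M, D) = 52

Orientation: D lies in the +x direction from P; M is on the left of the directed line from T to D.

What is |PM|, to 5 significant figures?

63.741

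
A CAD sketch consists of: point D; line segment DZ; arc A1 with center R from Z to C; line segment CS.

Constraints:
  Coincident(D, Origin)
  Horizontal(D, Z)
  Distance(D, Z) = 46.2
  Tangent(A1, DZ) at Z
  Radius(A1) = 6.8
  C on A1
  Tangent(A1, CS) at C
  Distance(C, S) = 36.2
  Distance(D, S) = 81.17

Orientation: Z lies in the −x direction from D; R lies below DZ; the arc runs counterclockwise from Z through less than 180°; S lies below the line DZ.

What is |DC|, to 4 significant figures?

51.18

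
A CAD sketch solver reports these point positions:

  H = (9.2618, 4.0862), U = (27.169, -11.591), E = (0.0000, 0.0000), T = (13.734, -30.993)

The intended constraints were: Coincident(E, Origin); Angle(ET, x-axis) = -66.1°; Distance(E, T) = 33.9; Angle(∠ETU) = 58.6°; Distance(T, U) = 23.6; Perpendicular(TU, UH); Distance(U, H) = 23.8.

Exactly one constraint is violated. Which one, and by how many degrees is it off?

Perpendicular(TU, UH) — off by 6.50°.

E = (0.00, 0.00) ✓; ET at -66.10° ✓; |ET| = 33.90 ✓; ∠ETU = 58.60° ✓; |TU| = 23.60 ✓; ∠(TU, UH) = 83.50° ✗; |UH| = 23.80 ✓.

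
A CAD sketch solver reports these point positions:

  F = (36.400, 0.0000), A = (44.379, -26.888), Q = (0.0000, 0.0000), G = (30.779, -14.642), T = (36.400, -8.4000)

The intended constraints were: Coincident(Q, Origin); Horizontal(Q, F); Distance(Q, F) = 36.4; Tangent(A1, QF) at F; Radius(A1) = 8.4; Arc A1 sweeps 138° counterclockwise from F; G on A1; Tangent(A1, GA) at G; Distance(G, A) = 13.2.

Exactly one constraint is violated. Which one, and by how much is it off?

Distance(G, A) = 13.2 — off by 5.10.

Q = (0.00, 0.00) ✓; Q.y = 0.00, F.y = 0.00 ✓; |QF| = 36.40 ✓; ∠(TF, FQ) = 90.00° ✓; |TF| = 8.400 ✓; bearing(T→G) − bearing(T→F) = 138.0° ✓; |TG| = 8.400 ✓; ∠(TG, GA) = 90.00° ✓; |GA| = 18.30 ✗.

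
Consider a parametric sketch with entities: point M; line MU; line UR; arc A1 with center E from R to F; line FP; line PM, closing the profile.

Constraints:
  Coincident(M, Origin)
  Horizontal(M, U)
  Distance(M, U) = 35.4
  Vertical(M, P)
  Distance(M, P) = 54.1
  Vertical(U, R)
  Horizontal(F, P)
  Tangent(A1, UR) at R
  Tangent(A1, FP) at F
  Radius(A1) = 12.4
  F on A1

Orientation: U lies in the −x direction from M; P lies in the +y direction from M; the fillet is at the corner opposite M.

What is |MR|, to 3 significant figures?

54.7

The virtual corner opposite M is at (-35.4, 54.1). Tangency of A1 to UR means the radius ER is perpendicular to UR and since A1 is tangent to FP there, EF ⟂ FP, with radius 12.4, so the center E sits 12.4 in from both sides at E = (-23.0, 41.7). That places the tangent points at R = (-35.4, 41.7) on UR and F = (-23.0, 54.1) on FP. Then |MR| = |R − M| = 54.7.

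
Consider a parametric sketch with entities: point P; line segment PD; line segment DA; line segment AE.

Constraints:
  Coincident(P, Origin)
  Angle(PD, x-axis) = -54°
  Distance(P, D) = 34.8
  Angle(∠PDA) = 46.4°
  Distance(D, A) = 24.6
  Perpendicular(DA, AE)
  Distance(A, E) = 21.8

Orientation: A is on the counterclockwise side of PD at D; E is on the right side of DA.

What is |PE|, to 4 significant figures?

47.01

∠PDA = 46.4°, so DA runs at -54.0° + (180° − 46.4°) = 79.60° from the x-axis; with |DA| = 24.6, A = D + 24.6·(cos 79.60°, sin 79.60°) = (24.90, -3.958). DA ⟂ AE; with |AE| = 21.8 on the right of DA, E = A + 21.8·(0.9836, -0.1805) = (46.34, -7.893). Then |PE| = |E − P| = 47.01.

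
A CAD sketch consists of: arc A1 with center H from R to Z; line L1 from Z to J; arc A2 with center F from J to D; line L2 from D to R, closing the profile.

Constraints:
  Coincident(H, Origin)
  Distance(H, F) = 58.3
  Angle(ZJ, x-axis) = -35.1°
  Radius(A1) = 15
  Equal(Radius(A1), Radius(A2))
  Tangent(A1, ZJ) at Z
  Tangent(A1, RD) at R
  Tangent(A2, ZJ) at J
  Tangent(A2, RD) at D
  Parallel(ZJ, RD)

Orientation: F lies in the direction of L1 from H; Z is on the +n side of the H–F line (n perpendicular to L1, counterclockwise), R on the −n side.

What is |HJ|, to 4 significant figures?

60.20

The slot axis is L1's direction at -35.1°, so u = (cos -35.1°, sin -35.1°) = (0.8181, -0.5750) and n = (−sin -35.1°, cos -35.1°) = (0.5750, 0.8181). H is at the origin and F lies 58.3 along u from H, so F = 58.3·u = (47.70, -33.52). Tangency of A1 to both parallel lines with radius 15.0 puts Z and R at H ± 15.0·n: Z = (8.625, 12.27), R = (-8.625, -12.27). Equal radii place J and D the same way about F: J = F + 15.0·n = (56.32, -21.25), D = F − 15.0·n = (39.07, -45.80). Then |HJ| = |J − H| = 60.20.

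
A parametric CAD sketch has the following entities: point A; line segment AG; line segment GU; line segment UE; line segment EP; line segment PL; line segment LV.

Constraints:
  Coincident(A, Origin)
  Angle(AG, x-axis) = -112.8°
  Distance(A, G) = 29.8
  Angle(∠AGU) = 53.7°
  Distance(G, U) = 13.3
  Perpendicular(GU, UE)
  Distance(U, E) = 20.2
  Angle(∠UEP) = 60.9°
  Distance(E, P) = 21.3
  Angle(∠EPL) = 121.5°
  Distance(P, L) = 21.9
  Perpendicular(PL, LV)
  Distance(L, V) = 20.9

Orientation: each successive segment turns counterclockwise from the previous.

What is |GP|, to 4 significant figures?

11.18

A is at the origin; AG runs at -112.8° with length 29.8, so G = (-11.55, -27.47). ∠AGU = 53.7° gives GU at 13.50° from the x-axis; with |GU| = 13.3, U = (1.385, -24.37). GU is perpendicular to UE, so UE runs at 103.5°; with |UE| = 20.2, E = (-3.331, -4.725). ∠UEP = 60.9° gives EP at -137.4° from the x-axis; with |EP| = 21.3, P = (-19.01, -19.14). Then |GP| = |P − G| = 11.18.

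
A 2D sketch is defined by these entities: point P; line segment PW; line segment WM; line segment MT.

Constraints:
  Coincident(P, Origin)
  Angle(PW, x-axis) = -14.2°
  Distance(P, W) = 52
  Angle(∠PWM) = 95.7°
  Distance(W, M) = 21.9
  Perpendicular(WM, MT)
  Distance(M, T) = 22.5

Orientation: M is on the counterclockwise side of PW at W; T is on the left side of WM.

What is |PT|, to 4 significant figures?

39.85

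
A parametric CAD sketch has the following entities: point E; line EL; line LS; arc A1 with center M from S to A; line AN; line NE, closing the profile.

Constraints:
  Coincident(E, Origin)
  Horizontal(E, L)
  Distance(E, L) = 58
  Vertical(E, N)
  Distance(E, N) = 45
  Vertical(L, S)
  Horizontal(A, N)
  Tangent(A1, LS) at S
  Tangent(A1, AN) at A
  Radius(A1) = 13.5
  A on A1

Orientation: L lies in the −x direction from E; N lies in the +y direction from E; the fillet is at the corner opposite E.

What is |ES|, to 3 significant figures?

66.0

E is at the origin; E and L share the same y with |EL| = 58.0 and L on the −x side, so L = (-58.0, 0.00). EN is vertical with |EN| = 45.0 and N on the +y side, so N = (0.00, 45.0). The virtual corner opposite E is at (-58.0, 45.0). A1 meets LS tangentially, so MS is at right angles to LS and A1 meets AN tangentially, so MA is at right angles to AN, with radius 13.5, so the center M sits 13.5 in from both sides at M = (-44.5, 31.5). That places the tangent points at S = (-58.0, 31.5) on LS and A = (-44.5, 45.0) on AN. Then |ES| = |S − E| = 66.0.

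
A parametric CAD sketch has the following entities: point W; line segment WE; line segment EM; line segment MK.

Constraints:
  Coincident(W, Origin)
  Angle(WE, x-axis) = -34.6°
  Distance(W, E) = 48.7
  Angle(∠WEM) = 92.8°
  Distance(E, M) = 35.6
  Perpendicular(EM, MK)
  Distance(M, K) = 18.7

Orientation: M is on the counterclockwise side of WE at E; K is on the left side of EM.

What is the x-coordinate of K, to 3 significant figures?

46.9

∠WEM = 92.8°, so EM runs at -34.6° + (180° − 92.8°) = 52.6° from the x-axis; with |EM| = 35.6, M = E + 35.6·(cos 52.6°, sin 52.6°) = (61.7, 0.627). EM is perpendicular to MK; with |MK| = 18.7 on the left of EM, K = M + 18.7·(-0.794, 0.607) = (46.9, 12.0). So K.x = 46.9.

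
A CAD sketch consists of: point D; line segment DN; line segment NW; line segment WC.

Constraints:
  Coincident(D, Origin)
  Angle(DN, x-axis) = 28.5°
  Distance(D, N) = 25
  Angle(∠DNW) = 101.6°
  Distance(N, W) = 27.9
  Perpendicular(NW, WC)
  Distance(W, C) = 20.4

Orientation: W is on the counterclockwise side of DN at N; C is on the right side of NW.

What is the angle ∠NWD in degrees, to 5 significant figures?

36.640°

D is at the origin; DN runs at 28.5° with length 25.0, so N = 25.0·(cos 28.5°, sin 28.5°) = (21.970, 11.929). ∠DNW = 101.6°, so NW runs at 28.5° + (180° − 101.6°) = 106.90° from the x-axis; with |NW| = 27.9, W = N + 27.9·(cos 106.90°, sin 106.90°) = (13.860, 38.624). Then cos ∠NWD = WN·WD / (|WN||WD|), giving 36.640°.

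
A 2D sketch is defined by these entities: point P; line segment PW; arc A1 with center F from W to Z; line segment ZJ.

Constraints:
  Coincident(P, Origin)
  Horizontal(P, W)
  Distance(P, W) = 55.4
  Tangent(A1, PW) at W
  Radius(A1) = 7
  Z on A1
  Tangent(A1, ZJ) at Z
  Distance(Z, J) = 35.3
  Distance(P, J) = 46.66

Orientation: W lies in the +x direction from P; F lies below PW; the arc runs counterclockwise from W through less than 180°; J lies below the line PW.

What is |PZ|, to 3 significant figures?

49.5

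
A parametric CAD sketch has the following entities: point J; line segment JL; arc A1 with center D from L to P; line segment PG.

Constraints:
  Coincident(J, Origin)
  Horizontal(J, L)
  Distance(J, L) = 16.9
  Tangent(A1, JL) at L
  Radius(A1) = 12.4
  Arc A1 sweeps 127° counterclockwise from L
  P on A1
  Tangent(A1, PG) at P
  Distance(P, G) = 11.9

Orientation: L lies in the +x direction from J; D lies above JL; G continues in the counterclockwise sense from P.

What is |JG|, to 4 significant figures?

35.33

J is at the origin; J and L share the same y with |JL| = 16.9 and L on the +x side, so L = (16.90, 0.000). A1 meets JL tangentially, so DL is at right angles to JL, so D = L + (0, 12.4) = (16.90, 12.40). On A1, L sits at bearing -90° from D; a 127° counterclockwise sweep puts P at bearing 37°, so P = D + 12.4·(cos 37°, sin 37°) = (26.80, 19.86). The tangent condition forces DP to be normal to PG, so PG runs along (−sin 37°, cos 37°); with |PG| = 11.9, G = (19.64, 29.37). Then |JG| = |G − J| = 35.33.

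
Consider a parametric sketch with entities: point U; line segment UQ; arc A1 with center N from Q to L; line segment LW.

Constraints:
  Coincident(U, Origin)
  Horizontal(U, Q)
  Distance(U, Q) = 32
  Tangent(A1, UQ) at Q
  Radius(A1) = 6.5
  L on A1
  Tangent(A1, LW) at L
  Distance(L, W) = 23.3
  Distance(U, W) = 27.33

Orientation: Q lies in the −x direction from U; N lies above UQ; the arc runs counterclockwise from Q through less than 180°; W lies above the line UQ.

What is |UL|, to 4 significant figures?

26.61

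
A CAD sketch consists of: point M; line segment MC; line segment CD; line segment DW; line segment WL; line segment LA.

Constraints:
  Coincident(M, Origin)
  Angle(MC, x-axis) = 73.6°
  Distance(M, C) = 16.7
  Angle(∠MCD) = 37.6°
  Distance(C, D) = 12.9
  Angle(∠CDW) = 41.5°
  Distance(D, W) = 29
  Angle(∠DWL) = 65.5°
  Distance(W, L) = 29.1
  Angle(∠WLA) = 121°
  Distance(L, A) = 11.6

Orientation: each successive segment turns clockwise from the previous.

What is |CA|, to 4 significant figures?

19.71

∠DWL = 65.5° gives WL at 38.20° from the x-axis; with |WL| = 29.1, L = (6.479, 35.29). ∠WLA = 121.0° gives LA at -20.80° from the x-axis; with |LA| = 11.6, A = (17.32, 31.17). Then |CA| = |A − C| = 19.71.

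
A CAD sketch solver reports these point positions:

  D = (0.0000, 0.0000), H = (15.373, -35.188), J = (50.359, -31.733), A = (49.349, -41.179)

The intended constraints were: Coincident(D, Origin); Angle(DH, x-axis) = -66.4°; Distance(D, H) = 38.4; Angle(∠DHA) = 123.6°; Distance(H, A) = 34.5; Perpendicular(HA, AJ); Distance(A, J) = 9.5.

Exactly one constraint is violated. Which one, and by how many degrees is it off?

Perpendicular(HA, AJ) — off by 3.90°.

D = (0.00, 0.00) ✓; DH at -66.40° ✓; |DH| = 38.40 ✓; ∠DHA = 123.6° ✓; |HA| = 34.50 ✓; ∠(HA, AJ) = 93.90° ✗; |AJ| = 9.500 ✓.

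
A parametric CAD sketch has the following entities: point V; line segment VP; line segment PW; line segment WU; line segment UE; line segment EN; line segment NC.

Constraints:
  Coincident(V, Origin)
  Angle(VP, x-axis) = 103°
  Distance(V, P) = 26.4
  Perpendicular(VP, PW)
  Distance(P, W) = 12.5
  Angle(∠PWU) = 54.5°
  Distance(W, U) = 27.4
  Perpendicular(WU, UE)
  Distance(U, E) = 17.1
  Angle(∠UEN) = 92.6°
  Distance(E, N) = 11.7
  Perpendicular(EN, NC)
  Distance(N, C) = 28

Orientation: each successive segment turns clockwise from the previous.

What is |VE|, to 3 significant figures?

22.3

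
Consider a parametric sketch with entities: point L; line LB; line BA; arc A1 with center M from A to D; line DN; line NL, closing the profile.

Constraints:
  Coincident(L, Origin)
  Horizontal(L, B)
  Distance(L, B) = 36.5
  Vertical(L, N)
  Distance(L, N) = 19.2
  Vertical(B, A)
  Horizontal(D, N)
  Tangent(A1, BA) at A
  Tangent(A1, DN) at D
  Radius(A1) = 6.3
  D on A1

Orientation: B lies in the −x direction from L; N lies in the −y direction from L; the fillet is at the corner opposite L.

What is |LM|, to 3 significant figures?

32.8

LN is vertical with |LN| = 19.2 and N on the −y side, so N = (0.00, -19.2). The virtual corner opposite L is at (-36.5, -19.2). The tangent condition forces MA to be normal to BA and tangency of A1 to DN means the radius MD is perpendicular to DN, with radius 6.3, so the center M sits 6.3 in from both sides at M = (-30.2, -12.9). Then |LM| = |M − L| = 32.8.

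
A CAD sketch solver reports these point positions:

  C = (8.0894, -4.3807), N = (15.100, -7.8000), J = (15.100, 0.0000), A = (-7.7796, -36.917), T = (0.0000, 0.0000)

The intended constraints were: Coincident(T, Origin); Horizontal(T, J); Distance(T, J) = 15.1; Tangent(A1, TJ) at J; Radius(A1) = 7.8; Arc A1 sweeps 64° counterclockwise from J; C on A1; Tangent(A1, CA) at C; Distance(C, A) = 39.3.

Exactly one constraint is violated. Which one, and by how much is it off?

Distance(C, A) = 39.3 — off by 3.10.

T = (0.00, 0.00) ✓; T.y = 0.00, J.y = 0.00 ✓; |TJ| = 15.10 ✓; ∠(NJ, JT) = 90.00° ✓; |NJ| = 7.800 ✓; bearing(N→C) − bearing(N→J) = 64.00° ✓; |NC| = 7.800 ✓; ∠(NC, CA) = 90.00° ✓; |CA| = 36.20 ✗.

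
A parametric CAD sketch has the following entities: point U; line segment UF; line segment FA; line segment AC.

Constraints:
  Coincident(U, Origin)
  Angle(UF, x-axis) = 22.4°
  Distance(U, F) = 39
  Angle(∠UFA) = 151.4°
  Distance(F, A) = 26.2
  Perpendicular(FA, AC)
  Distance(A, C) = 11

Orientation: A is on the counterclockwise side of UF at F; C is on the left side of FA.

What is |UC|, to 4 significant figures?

60.93

∠UFA = 151.4°, so FA runs at 22.4° + (180° − 151.4°) = 51.00° from the x-axis; with |FA| = 26.2, A = F + 26.2·(cos 51.00°, sin 51.00°) = (52.55, 35.22). FA is perpendicular to AC; with |AC| = 11.0 on the left of FA, C = A + 11.0·(-0.7771, 0.6293) = (44.00, 42.15). Then |UC| = |C − U| = 60.93.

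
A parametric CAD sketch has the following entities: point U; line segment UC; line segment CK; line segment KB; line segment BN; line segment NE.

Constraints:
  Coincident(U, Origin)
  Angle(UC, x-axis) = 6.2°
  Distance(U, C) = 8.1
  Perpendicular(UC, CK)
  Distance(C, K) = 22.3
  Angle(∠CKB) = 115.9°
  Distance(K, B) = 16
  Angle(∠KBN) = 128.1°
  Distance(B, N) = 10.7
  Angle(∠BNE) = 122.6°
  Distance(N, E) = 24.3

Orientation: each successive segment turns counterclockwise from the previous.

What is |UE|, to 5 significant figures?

18.709

U is at the origin; UC runs at 6.2° with length 8.1, so C = (8.0526, 0.87479). UC is perpendicular to CK, so CK runs at 96.200°; with |CK| = 22.3, K = (5.6442, 23.044). ∠CKB = 115.9° gives KB at 160.30° from the x-axis; with |KB| = 16.0, B = (-9.4193, 28.438). ∠KBN = 128.1° gives BN at -147.80° from the x-axis; with |BN| = 10.7, N = (-18.474, 22.736). ∠BNE = 122.6° gives NE at -90.400° from the x-axis; with |NE| = 24.3, E = (-18.643, -1.5633). Then |UE| = |E − U| = 18.709.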